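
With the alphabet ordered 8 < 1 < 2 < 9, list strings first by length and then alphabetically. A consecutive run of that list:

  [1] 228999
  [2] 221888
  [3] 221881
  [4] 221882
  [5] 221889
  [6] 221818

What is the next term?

221811

Treat 221818 as a base-4 numeral over the given alphabet and add one, carrying through any trailing 9's.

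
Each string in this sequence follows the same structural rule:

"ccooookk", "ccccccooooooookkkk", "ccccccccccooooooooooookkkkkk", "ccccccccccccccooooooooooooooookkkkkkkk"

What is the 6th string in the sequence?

Term n consists of 4n-2 c's, followed by 4n o's, followed by 2n k's (n = 1, 2, …).
Setting n = 6 gives 22, 24, 12 characters in each block.

ccccccccccccccccccccccooooooooooooooooooooooookkkkkkkkkkkk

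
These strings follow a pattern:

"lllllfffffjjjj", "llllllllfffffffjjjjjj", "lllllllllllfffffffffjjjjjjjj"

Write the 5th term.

The n-th term is 3n-1 l's then 2n+1 f's then 2n j's, where the shown terms are n = 2, 3, 4.
At n = 6 the blocks have lengths 17, 13, 12.

lllllllllllllllllfffffffffffffjjjjjjjjjjjj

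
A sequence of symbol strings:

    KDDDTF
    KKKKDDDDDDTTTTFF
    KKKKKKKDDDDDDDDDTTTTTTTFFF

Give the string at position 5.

Term n consists of 3n-2 K's, followed by 3n D's, followed by 3n-2 T's, followed by n F's (n = 1, 2, …).
For term 5, n = 5, so the run lengths are 13, 15, 13, 5.

KKKKKKKKKKKKKDDDDDDDDDDDDDDDTTTTTTTTTTTTTFFFFF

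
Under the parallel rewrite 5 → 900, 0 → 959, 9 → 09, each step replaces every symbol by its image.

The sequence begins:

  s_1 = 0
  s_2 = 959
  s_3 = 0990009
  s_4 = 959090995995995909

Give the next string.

φ(959090995995995909) expands symbol-by-symbol to 09 900 09 959 09 959 09 09 900 09 09 900 09 09 900 09 959 09; joining the 18 pieces gives the next term.

0990009959099590909900090990009099000995909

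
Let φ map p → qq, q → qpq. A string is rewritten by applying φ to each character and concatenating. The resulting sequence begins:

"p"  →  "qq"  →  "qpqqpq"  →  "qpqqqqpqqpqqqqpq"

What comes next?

qpqqqqpqqpqqpqqpqqqqpqqpqqqqpqqpqqpqqpqqqqpq

Replace each of the 16 characters of qpqqqqpqqpqqqqpq in place — qpq qq qpq qpq qpq qpq qq qpq qpq qq qpq qpq qpq qpq qq qpq — and concatenate.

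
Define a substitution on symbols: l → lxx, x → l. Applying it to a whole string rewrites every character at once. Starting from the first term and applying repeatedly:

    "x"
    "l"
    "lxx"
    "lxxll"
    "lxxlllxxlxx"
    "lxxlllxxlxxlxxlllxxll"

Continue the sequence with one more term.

lxxlllxxlxxlxxlllxxlllxxlllxxlxxlxxlllxxlxx

Applying the rule to each of the 21 symbols of lxxlllxxlxxlxxlllxxll gives the pieces lxx l l lxx lxx lxx l l lxx l l lxx l l lxx lxx lxx l l lxx lxx, which concatenate to the answer.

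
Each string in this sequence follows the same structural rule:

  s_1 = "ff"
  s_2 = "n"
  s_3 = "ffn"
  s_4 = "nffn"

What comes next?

From term 3 onward, concatenate the second-to-last term with the last: ff·n = ffn, n·ffn = nffn, …
So term 5 is ffn·nffn.

ffnnffn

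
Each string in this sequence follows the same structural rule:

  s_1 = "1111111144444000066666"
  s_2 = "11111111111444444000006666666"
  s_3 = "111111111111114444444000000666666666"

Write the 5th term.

Term n consists of 3n-1 1's, followed by n+2 4's, followed by n+1 0's, followed by 2n-1 6's, where the shown terms are n = 3, 4, 5.
Setting n = 7 gives 20, 9, 8, 13 characters in each block.

11111111111111111111444444444000000006666666666666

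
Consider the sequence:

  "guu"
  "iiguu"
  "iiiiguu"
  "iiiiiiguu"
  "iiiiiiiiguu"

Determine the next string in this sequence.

iiiiiiiiiiguu

Each term is the previous one with ii prepended.
One more step from iiiiiiiiguu gives the answer.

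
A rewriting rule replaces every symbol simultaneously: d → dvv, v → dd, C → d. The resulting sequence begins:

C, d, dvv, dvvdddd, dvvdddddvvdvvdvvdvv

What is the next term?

Applying the rule to each of the 19 symbols of dvvdddddvvdvvdvvdvv gives the pieces dvv dd dd dvv dvv dvv dvv dvv dd dd dvv dd dd dvv dd dd dvv dd dd, which concatenate to the answer.

dvvdddddvvdvvdvvdvvdvvdddddvvdddddvvdddddvvdddd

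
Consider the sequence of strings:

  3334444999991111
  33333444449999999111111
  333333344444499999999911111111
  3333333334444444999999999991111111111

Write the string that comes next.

Each string has the form 3^{2n-1} 4^{n+2} 9^{2n+1} 1^{2n}, where the shown terms are n = 2, 3, 4, 5.
Setting n = 6 gives 11, 8, 13, 12 characters in each block.

33333333333444444449999999999999111111111111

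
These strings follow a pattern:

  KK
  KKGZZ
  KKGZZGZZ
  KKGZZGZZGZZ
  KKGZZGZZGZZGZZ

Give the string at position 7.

Each term is the previous one with GZZ appended.
From KKGZZGZZGZZGZZ, 2 further steps: KKGZZGZZGZZGZZ → KKGZZGZZGZZGZZGZZ → (answer).

KKGZZGZZGZZGZZGZZGZZ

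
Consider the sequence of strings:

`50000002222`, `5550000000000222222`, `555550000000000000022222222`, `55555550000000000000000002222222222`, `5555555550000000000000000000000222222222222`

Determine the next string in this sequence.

555555555550000000000000000000000000022222222222222

Term n consists of 2n-1 5's, followed by 4n+2 0's, followed by 2n+2 2's (n = 1, 2, …).
Setting n = 6 gives 11, 26, 14 characters in each block.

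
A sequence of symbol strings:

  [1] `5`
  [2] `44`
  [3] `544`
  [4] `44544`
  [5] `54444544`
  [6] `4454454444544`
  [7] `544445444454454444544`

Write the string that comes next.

From term 3 onward, concatenate the second-to-last term with the last: 5·44 = 544, 44·544 = 44544, …
Continuing: 4454454444544 · 544445444454454444544 gives term 8.

4454454444544544445444454454444544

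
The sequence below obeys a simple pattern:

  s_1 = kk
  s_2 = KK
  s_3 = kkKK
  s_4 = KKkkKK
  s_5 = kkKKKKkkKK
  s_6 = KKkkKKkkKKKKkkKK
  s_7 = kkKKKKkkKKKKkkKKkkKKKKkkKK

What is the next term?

KKkkKKkkKKKKkkKKkkKKKKkkKKKKkkKKkkKKKKkkKK

Each term (from the third on) is the two preceding terms concatenated in order: term 3 = kk·KK = kkKK.
So term 8 is KKkkKKkkKKKKkkKK·kkKKKKkkKKKKkkKKkkKKKKkkKK.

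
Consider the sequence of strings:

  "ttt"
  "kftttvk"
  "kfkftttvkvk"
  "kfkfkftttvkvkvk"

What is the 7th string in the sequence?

s(k+1) = kf·s(k)·vk, so each term gains kf as a prefix and vk as a suffix.
From kfkfkftttvkvkvk, 3 further steps: kfkfkftttvkvkvk → kfkfkfkftttvkvkvkvk → kfkfkfkfkftttvkvkvkvkvk → (answer).

kfkfkfkfkfkftttvkvkvkvkvkvk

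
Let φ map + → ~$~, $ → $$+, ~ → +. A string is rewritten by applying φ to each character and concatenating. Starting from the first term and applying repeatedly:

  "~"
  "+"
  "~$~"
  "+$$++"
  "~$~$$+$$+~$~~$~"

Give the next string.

+$$++$$+$$+~$~$$+$$+~$~+$$+++$$++

Applying the rule to each of the 15 symbols of ~$~$$+$$+~$~~$~ gives the pieces + $$+ + $$+ $$+ ~$~ $$+ $$+ ~$~ + $$+ + + $$+ +, which concatenate to the answer.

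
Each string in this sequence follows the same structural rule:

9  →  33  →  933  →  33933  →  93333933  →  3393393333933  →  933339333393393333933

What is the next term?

From term 3 onward, concatenate the second-to-last term with the last: 9·33 = 933, 33·933 = 33933, …
Continuing: 3393393333933 · 933339333393393333933 gives term 8.

3393393333933933339333393393333933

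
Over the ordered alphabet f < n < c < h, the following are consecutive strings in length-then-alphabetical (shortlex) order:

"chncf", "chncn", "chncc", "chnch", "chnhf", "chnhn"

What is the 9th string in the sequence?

chcff

Continuing the enumeration 3 steps past chnhn: chnhn → chnhc → chnhh → (answer).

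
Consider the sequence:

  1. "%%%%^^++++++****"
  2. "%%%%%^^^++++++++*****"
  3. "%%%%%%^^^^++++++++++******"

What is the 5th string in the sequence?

%%%%%%%%^^^^^^++++++++++++++********

The n-th term is n+1 %'s then n-1 ^'s then 2n +'s then n+1 *'s, where the shown terms are n = 3, 4, 5.
Setting n = 7 gives 8, 6, 14, 8 characters in each block.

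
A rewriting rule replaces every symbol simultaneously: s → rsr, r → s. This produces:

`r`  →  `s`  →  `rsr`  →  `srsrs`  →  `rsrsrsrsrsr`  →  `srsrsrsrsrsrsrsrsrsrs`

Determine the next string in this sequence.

φ(srsrsrsrsrsrsrsrsrsrs) expands symbol-by-symbol to rsr s rsr s rsr s rsr s rsr s rsr s rsr s rsr s rsr s rsr s rsr; joining the 21 pieces gives the next term.

rsrsrsrsrsrsrsrsrsrsrsrsrsrsrsrsrsrsrsrsrsr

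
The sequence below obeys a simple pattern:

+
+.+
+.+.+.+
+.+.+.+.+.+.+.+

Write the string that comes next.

s(k+1) = s(k)·.·s(k) — each term doubles the last with '.' between the halves.
Doubling +.+.+.+.+.+.+.+ with '.' between the halves:

+.+.+.+.+.+.+.+.+.+.+.+.+.+.+.+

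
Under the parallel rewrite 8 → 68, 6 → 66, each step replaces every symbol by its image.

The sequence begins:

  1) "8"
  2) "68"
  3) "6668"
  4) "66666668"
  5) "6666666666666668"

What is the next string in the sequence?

Applying the rule to each of the 16 symbols of 6666666666666668 gives the pieces 66 66 66 66 66 66 66 66 66 66 66 66 66 66 66 68, which concatenate to the answer.

66666666666666666666666666666668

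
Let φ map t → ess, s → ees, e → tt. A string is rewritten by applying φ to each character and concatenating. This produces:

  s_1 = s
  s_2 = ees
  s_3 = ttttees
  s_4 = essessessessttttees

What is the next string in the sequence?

Rewriting the 19 symbols of essessessessttttees one by one yields tt ees ees tt ees ees tt ees ees tt ees ees ess ess ess ess tt tt ees; concatenated:

tteeseestteeseestteeseestteeseesessessessessttttees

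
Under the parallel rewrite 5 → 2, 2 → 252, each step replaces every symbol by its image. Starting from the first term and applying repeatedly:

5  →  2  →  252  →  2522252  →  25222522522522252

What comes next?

Rewriting the 17 symbols of 25222522522522252 one by one yields 252 2 252 252 252 2 252 252 2 252 252 2 252 252 252 2 252; concatenated:

25222522522522252252225225222522522522252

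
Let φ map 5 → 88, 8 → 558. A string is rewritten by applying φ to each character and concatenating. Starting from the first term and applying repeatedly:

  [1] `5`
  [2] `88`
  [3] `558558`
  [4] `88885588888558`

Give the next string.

Rewriting the 14 symbols of 88885588888558 one by one yields 558 558 558 558 88 88 558 558 558 558 558 88 88 558; concatenated:

55855855855888885585585585585588888558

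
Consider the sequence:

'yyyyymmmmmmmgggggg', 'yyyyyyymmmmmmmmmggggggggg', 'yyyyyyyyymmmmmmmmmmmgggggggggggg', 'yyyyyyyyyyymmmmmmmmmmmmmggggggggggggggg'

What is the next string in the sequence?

Reading off run lengths: y runs 5, 7, 9, 11; m runs 7, 9, 11, 13; g runs 6, 9, 12, 15 — each is linear in n, where the shown terms are n = 2, 3, 4, 5.
At n = 6 the blocks have lengths 13, 15, 18.

yyyyyyyyyyyyymmmmmmmmmmmmmmmgggggggggggggggggg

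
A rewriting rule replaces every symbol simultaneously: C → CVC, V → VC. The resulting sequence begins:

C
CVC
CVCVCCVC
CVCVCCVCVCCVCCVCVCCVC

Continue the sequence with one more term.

Rewriting the 21 symbols of CVCVCCVCVCCVCCVCVCCVC one by one yields CVC VC CVC VC CVC CVC VC CVC VC CVC CVC VC CVC CVC VC CVC VC CVC CVC VC CVC; concatenated:

CVCVCCVCVCCVCCVCVCCVCVCCVCCVCVCCVCCVCVCCVCVCCVCCVCVCCVC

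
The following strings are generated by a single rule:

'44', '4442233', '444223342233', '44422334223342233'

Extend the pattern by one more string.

4442233422334223342233

Every step adds 42233 to the end: s(k+1) = s(k)·42233.
So the next term is 44422334223342233·42233.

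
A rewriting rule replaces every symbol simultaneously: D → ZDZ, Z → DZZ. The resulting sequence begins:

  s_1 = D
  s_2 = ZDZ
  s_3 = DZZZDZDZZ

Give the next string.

ZDZDZZDZZDZZZDZDZZZDZDZZDZZ

Apply φ to DZZZDZDZZ symbol by symbol: D→ZDZ, Z→DZZ, Z→DZZ, Z→DZZ, D→ZDZ, Z→DZZ, D→ZDZ, Z→DZZ, Z→DZZ; joined: ZDZ DZZ DZZ DZZ ZDZ DZZ ZDZ DZZ DZZ.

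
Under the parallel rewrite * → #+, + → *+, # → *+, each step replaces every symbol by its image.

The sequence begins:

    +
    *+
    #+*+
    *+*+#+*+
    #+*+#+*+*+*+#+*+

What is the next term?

Rewriting the 16 symbols of #+*+#+*+*+*+#+*+ one by one yields *+ *+ #+ *+ *+ *+ #+ *+ #+ *+ #+ *+ *+ *+ #+ *+; concatenated:

*+*+#+*+*+*+#+*+#+*+#+*+*+*+#+*+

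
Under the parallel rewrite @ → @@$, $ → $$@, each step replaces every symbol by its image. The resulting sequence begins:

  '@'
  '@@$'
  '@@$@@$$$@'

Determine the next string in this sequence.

@@$@@$$$@@@$@@$$$@$$@$$@@@$

Expanding @@$@@$$$@: @→@@$, @→@@$, $→$$@, @→@@$, @→@@$, $→$$@, $→$$@, $→$$@, @→@@$. Concatenated: @@$ @@$ $$@ @@$ @@$ $$@ $$@ $$@ @@$.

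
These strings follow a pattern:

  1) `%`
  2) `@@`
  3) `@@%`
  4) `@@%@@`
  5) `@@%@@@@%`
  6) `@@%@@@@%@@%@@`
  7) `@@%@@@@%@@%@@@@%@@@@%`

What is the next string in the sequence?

Each term (from the third on) is the previous term followed by the one before it: term 3 = @@·% = @@%.
So term 8 is @@%@@@@%@@%@@@@%@@@@%·@@%@@@@%@@%@@.

@@%@@@@%@@%@@@@%@@@@%@@%@@@@%@@%@@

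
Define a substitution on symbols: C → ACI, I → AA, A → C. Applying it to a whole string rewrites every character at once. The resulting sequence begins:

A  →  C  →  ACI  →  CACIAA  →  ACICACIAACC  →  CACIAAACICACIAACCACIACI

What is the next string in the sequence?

Rewriting the 23 symbols of CACIAAACICACIAACCACIACI one by one yields ACI C ACI AA C C C ACI AA ACI C ACI AA C C ACI ACI C ACI AA C ACI AA; concatenated:

ACICACIAACCCACIAAACICACIAACCACIACICACIAACACIAA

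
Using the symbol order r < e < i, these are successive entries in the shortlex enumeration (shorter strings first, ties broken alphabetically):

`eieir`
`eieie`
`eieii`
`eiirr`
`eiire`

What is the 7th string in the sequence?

Continuing the enumeration 2 steps past eiire: eiire → eiiri → (answer).

eiier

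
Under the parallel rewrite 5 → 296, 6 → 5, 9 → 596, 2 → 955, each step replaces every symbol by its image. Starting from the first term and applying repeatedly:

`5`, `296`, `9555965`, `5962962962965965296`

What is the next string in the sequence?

296596595559659555965955596529659652969555965

Applying the rule to each of the 19 symbols of 5962962962965965296 gives the pieces 296 596 5 955 596 5 955 596 5 955 596 5 296 596 5 296 955 596 5, which concatenate to the answer.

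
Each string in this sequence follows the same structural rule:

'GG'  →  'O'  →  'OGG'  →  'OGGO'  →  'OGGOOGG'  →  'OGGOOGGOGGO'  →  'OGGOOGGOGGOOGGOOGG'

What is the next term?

From term 3 onward, concatenate the last term with the second-to-last: O·GG = OGG, OGG·O = OGGO, …
So term 8 is OGGOOGGOGGOOGGOOGG·OGGOOGGOGGO.

OGGOOGGOGGOOGGOOGGOGGOOGGOGGO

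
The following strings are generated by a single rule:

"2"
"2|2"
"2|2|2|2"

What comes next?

Each string is two copies of the previous one joined by '|'.
One more doubling of 2|2|2|2 gives the answer.

2|2|2|2|2|2|2|2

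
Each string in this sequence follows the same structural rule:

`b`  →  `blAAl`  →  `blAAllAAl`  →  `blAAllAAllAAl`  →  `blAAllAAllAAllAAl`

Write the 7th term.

Every step adds lAAl to the end: s(k+1) = s(k)·lAAl.
From blAAllAAllAAllAAl, 2 further steps: blAAllAAllAAllAAl → blAAllAAllAAllAAllAAl → (answer).

blAAllAAllAAllAAllAAllAAl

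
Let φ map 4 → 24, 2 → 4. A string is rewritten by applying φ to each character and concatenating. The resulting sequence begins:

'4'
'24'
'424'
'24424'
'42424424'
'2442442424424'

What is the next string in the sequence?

424244242442442424424

φ(2442442424424) expands symbol-by-symbol to 4 24 24 4 24 24 4 24 4 24 24 4 24; joining the 13 pieces gives the next term.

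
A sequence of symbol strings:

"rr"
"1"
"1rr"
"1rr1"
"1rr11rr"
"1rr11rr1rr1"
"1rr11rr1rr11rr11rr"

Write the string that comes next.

From term 3 onward, concatenate the last term with the second-to-last: 1·rr = 1rr, 1rr·1 = 1rr1, …
So term 8 is 1rr11rr1rr11rr11rr·1rr11rr1rr1.

1rr11rr1rr11rr11rr1rr11rr1rr1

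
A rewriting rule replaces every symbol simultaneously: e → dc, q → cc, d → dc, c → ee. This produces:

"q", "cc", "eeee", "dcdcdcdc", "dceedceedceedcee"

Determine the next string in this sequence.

Rewriting the 16 symbols of dceedceedceedcee one by one yields dc ee dc dc dc ee dc dc dc ee dc dc dc ee dc dc; concatenated:

dceedcdcdceedcdcdceedcdcdceedcdc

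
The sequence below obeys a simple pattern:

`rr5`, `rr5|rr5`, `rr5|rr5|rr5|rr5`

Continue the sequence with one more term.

Every step duplicates the string with '|' between the halves.
Doubling rr5|rr5|rr5|rr5 with '|' between the halves:

rr5|rr5|rr5|rr5|rr5|rr5|rr5|rr5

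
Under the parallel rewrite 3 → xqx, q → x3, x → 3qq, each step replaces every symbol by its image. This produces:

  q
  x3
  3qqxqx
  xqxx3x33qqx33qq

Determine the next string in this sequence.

3qqx33qq3qqxqx3qqxqxxqxx3x33qqxqxxqxx3x3

Replace each of the 15 characters of xqxx3x33qqx33qq in place — 3qq x3 3qq 3qq xqx 3qq xqx xqx x3 x3 3qq xqx xqx x3 x3 — and concatenate.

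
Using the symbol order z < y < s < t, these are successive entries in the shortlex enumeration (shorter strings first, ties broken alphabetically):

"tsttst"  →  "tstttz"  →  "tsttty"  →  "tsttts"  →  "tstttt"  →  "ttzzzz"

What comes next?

ttzzzy

Treat ttzzzz as a base-4 numeral over the given alphabet and add one, carrying through any trailing t's.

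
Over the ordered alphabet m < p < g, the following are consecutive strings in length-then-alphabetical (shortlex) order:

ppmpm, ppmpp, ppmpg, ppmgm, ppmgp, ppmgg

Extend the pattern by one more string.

pppmm

Find the rightmost character of ppmgg below g, bump it to the next letter, and reset everything to its right to m.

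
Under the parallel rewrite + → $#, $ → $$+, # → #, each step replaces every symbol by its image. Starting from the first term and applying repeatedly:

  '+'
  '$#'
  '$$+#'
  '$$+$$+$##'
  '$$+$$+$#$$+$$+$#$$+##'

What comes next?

φ($$+$$+$#$$+$$+$#$$+##) expands symbol-by-symbol to $$+ $$+ $# $$+ $$+ $# $$+ # $$+ $$+ $# $$+ $$+ $# $$+ # $$+ $$+ $# # #; joining the 21 pieces gives the next term.

$$+$$+$#$$+$$+$#$$+#$$+$$+$#$$+$$+$#$$+#$$+$$+$###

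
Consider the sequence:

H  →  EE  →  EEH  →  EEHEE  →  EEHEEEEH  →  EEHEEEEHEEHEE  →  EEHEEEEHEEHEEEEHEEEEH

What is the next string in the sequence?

EEHEEEEHEEHEEEEHEEEEHEEHEEEEHEEHEE

This is a Fibonacci-style word recurrence s(k) = s(k−1)·s(k−2): e.g. EE·H = EEH.
The next term joins EEHEEEEHEEHEEEEHEEEEH and EEHEEEEHEEHEE.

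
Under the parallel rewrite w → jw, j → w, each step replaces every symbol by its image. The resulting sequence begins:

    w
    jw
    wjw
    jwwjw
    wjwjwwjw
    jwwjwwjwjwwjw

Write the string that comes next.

Rewriting the 13 symbols of jwwjwwjwjwwjw one by one yields w jw jw w jw jw w jw w jw jw w jw; concatenated:

wjwjwwjwjwwjwwjwjwwjw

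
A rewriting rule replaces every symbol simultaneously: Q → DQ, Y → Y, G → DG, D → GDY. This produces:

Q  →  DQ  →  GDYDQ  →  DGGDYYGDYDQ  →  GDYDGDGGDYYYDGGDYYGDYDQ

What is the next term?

DGGDYYGDYDGGDYDGDGGDYYYYGDYDGDGGDYYYDGGDYYGDYDQ

Replace each of the 23 characters of GDYDGDGGDYYYDGGDYYGDYDQ in place — DG GDY Y GDY DG GDY DG DG GDY Y Y Y GDY DG DG GDY Y Y DG GDY Y GDY DQ — and concatenate.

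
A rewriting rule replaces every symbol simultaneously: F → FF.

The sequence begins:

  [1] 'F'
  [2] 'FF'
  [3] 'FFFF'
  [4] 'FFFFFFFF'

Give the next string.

FFFFFFFFFFFFFFFF

Apply φ to FFFFFFFF symbol by symbol: F→FF, F→FF, F→FF, F→FF, F→FF, F→FF, F→FF, F→FF; joined: FF FF FF FF FF FF FF FF.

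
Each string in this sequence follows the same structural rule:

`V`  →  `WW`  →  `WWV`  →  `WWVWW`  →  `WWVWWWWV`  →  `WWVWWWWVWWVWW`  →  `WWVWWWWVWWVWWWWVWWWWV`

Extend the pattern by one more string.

WWVWWWWVWWVWWWWVWWWWVWWVWWWWVWWVWW

Each term (from the third on) is the previous term followed by the one before it: term 3 = WW·V = WWV.
The next term joins WWVWWWWVWWVWWWWVWWWWV and WWVWWWWVWWVWW.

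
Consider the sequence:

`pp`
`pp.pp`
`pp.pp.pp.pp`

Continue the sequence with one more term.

s(k+1) = s(k)·.·s(k) — each term doubles the last with '.' between the halves.
Doubling pp.pp.pp.pp with '.' between the halves:

pp.pp.pp.pp.pp.pp.pp.pp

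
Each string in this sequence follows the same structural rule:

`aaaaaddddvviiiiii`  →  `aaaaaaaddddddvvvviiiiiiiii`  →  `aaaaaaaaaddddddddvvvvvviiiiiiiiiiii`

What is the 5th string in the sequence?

Term n consists of 2n+3 a's, followed by 2n+2 d's, followed by 2n v's, followed by 3n+3 i's (n = 1, 2, …).
At n = 5 the blocks have lengths 13, 12, 10, 18.

aaaaaaaaaaaaaddddddddddddvvvvvvvvvviiiiiiiiiiiiiiiiii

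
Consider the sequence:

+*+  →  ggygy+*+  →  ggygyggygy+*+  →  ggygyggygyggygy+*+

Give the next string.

The strings grow by a fixed prefix ggygy each time.
One more step from ggygyggygyggygy+*+ gives the answer.

ggygyggygyggygyggygy+*+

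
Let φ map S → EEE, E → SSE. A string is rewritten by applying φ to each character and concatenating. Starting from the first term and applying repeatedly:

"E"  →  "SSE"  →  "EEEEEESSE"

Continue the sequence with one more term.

Apply φ to EEEEEESSE symbol by symbol: E→SSE, E→SSE, E→SSE, E→SSE, E→SSE, E→SSE, S→EEE, S→EEE, E→SSE; joined: SSE SSE SSE SSE SSE SSE EEE EEE SSE.

SSESSESSESSESSESSEEEEEEESSE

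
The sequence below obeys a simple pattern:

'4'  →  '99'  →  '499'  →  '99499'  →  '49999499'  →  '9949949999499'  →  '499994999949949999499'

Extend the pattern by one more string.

This is a Fibonacci-style word recurrence s(k) = s(k−2)·s(k−1): e.g. 4·99 = 499.
The next term joins 9949949999499 and 499994999949949999499.

9949949999499499994999949949999499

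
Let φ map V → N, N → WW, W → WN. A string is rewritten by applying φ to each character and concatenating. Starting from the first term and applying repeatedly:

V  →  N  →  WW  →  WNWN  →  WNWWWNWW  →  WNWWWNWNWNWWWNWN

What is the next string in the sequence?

WNWWWNWNWNWWWNWWWNWWWNWNWNWWWNWW

Replace each of the 16 characters of WNWWWNWNWNWWWNWN in place — WN WW WN WN WN WW WN WW WN WW WN WN WN WW WN WW — and concatenate.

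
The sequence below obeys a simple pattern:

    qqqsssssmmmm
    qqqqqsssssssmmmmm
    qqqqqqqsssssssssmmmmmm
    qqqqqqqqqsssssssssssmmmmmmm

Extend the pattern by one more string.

qqqqqqqqqqqsssssssssssssmmmmmmmm

Each string has the form q^{2n+1} s^{2n+3} m^{n+3} (n = 1, 2, …).
Setting n = 5 gives 11, 13, 8 characters in each block.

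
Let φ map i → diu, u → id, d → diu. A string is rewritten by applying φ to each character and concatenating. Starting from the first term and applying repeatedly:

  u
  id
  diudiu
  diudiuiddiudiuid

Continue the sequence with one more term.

diudiuiddiudiuiddiudiudiudiuiddiudiuiddiudiu

φ(diudiuiddiudiuid) expands symbol-by-symbol to diu diu id diu diu id diu diu diu diu id diu diu id diu diu; joining the 16 pieces gives the next term.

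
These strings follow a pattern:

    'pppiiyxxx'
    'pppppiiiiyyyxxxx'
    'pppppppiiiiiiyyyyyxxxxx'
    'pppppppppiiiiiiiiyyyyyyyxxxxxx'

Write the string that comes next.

The n-th term is 2n+1 p's then 2n i's then 2n-1 y's then n+2 x's (n = 1, 2, …).
Setting n = 5 gives 11, 10, 9, 7 characters in each block.

pppppppppppiiiiiiiiiiyyyyyyyyyxxxxxxx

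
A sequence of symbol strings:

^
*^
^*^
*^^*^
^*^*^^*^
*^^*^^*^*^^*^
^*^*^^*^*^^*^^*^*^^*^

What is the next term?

Each term (from the third on) is the two preceding terms concatenated in order: term 3 = ^·*^ = ^*^.
The next term joins *^^*^^*^*^^*^ and ^*^*^^*^*^^*^^*^*^^*^.

*^^*^^*^*^^*^^*^*^^*^*^^*^^*^*^^*^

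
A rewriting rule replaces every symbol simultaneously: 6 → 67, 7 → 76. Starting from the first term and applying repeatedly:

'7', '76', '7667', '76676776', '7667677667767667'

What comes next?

76676776677676676776766776676776

Replace each of the 16 characters of 7667677667767667 in place — 76 67 67 76 67 76 76 67 67 76 76 67 76 67 67 76 — and concatenate.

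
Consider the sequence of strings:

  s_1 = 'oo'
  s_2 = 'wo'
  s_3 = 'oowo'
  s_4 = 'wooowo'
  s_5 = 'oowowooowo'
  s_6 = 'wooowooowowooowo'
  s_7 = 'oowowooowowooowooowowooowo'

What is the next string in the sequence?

wooowooowowooowooowowooowowooowooowowooowo

Each term (from the third on) is the two preceding terms concatenated in order: term 3 = oo·wo = oowo.
So term 8 is wooowooowowooowo·oowowooowowooowooowowooowo.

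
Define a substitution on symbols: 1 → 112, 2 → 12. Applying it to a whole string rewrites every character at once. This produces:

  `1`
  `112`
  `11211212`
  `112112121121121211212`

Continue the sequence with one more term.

1121121211211212112121121121211211212112121121121211212

φ(112112121121121211212) expands symbol-by-symbol to 112 112 12 112 112 12 112 12 112 112 12 112 112 12 112 12 112 112 12 112 12; joining the 21 pieces gives the next term.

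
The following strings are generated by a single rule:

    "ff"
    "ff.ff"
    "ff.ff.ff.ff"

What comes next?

ff.ff.ff.ff.ff.ff.ff.ff

s(k+1) = s(k)·.·s(k) — each term doubles the last with '.' between the halves.
One more doubling of ff.ff.ff.ff gives the answer.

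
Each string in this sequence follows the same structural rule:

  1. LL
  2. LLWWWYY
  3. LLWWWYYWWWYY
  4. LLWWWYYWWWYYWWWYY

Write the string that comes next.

The strings grow by a fixed suffix WWWYY each time.
One more step from LLWWWYYWWWYYWWWYY gives the answer.

LLWWWYYWWWYYWWWYYWWWYY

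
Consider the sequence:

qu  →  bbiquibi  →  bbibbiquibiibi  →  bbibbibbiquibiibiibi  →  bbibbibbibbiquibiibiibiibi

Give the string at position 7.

s(k+1) = bbi·s(k)·ibi, so each term gains bbi as a prefix and ibi as a suffix.
From bbibbibbibbiquibiibiibiibi, 2 further steps: bbibbibbibbiquibiibiibiibi → bbibbibbibbibbiquibiibiibiibiibi → (answer).

bbibbibbibbibbibbiquibiibiibiibiibiibi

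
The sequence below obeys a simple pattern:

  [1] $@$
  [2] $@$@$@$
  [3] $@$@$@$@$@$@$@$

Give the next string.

$@$@$@$@$@$@$@$@$@$@$@$@$@$@$@$

Every step duplicates the string with '@' between the halves.
One more doubling of $@$@$@$@$@$@$@$ gives the answer.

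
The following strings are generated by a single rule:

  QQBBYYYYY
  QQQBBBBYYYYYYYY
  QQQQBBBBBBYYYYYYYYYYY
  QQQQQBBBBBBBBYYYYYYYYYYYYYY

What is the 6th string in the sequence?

QQQQQQQBBBBBBBBBBBBYYYYYYYYYYYYYYYYYYYY

Term n consists of n Q's, followed by 2n-2 B's, followed by 3n-1 Y's, where the shown terms are n = 2, 3, 4, 5.
Setting n = 7 gives 7, 12, 20 characters in each block.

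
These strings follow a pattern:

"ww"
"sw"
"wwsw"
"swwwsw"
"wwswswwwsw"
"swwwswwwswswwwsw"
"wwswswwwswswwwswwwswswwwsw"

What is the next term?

From term 3 onward, concatenate the second-to-last term with the last: ww·sw = wwsw, sw·wwsw = swwwsw, …
Continuing: swwwswwwswswwwsw · wwswswwwswswwwswwwswswwwsw gives term 8.

swwwswwwswswwwswwwswswwwswswwwswwwswswwwsw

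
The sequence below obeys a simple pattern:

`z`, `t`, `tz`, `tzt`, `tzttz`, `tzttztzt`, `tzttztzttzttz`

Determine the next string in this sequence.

tzttztzttzttztzttztzt

From term 3 onward, concatenate the last term with the second-to-last: t·z = tz, tz·t = tzt, …
So term 8 is tzttztzttzttz·tzttztzt.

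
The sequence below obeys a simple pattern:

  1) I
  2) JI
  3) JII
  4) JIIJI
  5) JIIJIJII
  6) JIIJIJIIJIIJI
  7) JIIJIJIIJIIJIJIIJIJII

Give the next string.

Each term (from the third on) is the previous term followed by the one before it: term 3 = JI·I = JII.
The next term joins JIIJIJIIJIIJIJIIJIJII and JIIJIJIIJIIJI.

JIIJIJIIJIIJIJIIJIJIIJIIJIJIIJIIJI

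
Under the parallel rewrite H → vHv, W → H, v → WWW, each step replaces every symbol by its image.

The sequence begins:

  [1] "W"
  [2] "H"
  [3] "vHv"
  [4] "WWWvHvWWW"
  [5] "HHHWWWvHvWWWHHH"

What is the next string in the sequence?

φ(HHHWWWvHvWWWHHH) expands symbol-by-symbol to vHv vHv vHv H H H WWW vHv WWW H H H vHv vHv vHv; joining the 15 pieces gives the next term.

vHvvHvvHvHHHWWWvHvWWWHHHvHvvHvvHv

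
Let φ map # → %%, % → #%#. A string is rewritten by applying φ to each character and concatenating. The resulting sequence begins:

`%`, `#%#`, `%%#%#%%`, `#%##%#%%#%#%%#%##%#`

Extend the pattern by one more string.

φ(#%##%#%%#%#%%#%##%#) expands symbol-by-symbol to %% #%# %% %% #%# %% #%# #%# %% #%# %% #%# #%# %% #%# %% %% #%# %%; joining the 19 pieces gives the next term.

%%#%#%%%%#%#%%#%##%#%%#%#%%#%##%#%%#%#%%%%#%#%%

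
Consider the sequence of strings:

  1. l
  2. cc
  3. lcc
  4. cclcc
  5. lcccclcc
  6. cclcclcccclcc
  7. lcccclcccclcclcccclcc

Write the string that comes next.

cclcclcccclcclcccclcccclcclcccclcc

From term 3 onward, concatenate the second-to-last term with the last: l·cc = lcc, cc·lcc = cclcc, …
So term 8 is cclcclcccclcc·lcccclcccclcclcccclcc.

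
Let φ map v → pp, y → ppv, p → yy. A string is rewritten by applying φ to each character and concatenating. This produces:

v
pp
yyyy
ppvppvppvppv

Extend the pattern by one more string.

yyyyppyyyyppyyyyppyyyypp

Rewriting each symbol of ppvppvppvppv: p→yy, p→yy, v→pp, p→yy, p→yy, v→pp, p→yy, p→yy, v→pp, p→yy, p→yy, v→pp, which concatenates to yy yy pp yy yy pp yy yy pp yy yy pp.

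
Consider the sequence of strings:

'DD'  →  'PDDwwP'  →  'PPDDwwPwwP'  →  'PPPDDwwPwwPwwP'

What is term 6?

s(k+1) = P·s(k)·wwP, so each term gains P as a prefix and wwP as a suffix.
From PPPDDwwPwwPwwP, 2 further steps: PPPDDwwPwwPwwP → PPPPDDwwPwwPwwPwwP → (answer).

PPPPPDDwwPwwPwwPwwPwwP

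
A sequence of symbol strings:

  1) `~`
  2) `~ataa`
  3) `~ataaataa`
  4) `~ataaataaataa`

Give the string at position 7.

~ataaataaataaataaataaataa

The strings grow by a fixed suffix ataa each time.
From ~ataaataaataa, 3 further steps: ~ataaataaataa → ~ataaataaataaataa → ~ataaataaataaataaataa → (answer).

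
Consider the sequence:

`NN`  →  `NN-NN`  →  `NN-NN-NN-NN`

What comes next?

Every step duplicates the string with '-' between the halves.
One more doubling of NN-NN-NN-NN gives the answer.

NN-NN-NN-NN-NN-NN-NN-NN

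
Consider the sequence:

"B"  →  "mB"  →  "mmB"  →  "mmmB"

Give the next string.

Each term is the previous one with m prepended.
Applying this once more to mmmB:

mmmmB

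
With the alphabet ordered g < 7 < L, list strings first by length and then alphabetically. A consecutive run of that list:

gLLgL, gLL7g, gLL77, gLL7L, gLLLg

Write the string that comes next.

gLLL7

Treat gLLLg as a base-3 numeral over the given alphabet and add one, carrying through any trailing L's.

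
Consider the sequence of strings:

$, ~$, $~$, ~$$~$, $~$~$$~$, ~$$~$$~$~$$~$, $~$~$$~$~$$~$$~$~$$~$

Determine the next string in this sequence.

From term 3 onward, concatenate the second-to-last term with the last: $·~$ = $~$, ~$·$~$ = ~$$~$, …
The next term joins ~$$~$$~$~$$~$ and $~$~$$~$~$$~$$~$~$$~$.

~$$~$$~$~$$~$$~$~$$~$~$$~$$~$~$$~$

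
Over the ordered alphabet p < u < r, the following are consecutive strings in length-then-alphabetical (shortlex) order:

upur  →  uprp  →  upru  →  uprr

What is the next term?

uupp

The successor of uprr increments the rightmost position that isn't already r and resets every position after it to p.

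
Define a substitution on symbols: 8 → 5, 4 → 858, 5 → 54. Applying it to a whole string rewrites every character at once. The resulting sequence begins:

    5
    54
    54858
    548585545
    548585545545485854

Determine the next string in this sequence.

Applying the rule to each of the 18 symbols of 548585545545485854 gives the pieces 54 858 5 54 5 54 54 858 54 54 858 54 858 5 54 5 54 858, which concatenate to the answer.

5485855455454858545485854858554554858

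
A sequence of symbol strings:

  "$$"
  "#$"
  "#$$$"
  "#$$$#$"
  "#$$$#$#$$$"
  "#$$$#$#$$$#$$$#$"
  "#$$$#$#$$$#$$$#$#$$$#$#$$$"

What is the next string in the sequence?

Each term (from the third on) is the previous term followed by the one before it: term 3 = #$·$$ = #$$$.
So term 8 is #$$$#$#$$$#$$$#$#$$$#$#$$$·#$$$#$#$$$#$$$#$.

#$$$#$#$$$#$$$#$#$$$#$#$$$#$$$#$#$$$#$$$#$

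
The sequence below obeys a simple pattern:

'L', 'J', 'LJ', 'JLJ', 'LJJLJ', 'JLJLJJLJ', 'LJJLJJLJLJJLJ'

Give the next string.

From term 3 onward, concatenate the second-to-last term with the last: L·J = LJ, J·LJ = JLJ, …
So term 8 is JLJLJJLJ·LJJLJJLJLJJLJ.

JLJLJJLJLJJLJJLJLJJLJ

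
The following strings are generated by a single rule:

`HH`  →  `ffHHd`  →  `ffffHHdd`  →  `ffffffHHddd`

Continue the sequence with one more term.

Every step adds ff to the front and d to the end of the previous string.
Applying this once more to ffffffHHddd:

ffffffffHHdddd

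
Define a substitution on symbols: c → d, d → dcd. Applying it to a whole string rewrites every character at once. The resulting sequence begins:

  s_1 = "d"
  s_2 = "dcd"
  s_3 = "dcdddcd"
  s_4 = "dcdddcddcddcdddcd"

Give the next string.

Applying the rule to each of the 17 symbols of dcdddcddcddcdddcd gives the pieces dcd d dcd dcd dcd d dcd dcd d dcd dcd d dcd dcd dcd d dcd, which concatenate to the answer.

dcdddcddcddcdddcddcdddcddcdddcddcddcdddcd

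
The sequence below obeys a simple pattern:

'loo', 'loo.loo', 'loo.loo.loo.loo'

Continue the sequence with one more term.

loo.loo.loo.loo.loo.loo.loo.loo

Each string is two copies of the previous one joined by '.'.
So the next term is two copies of loo.loo.loo.loo with '.' between the halves.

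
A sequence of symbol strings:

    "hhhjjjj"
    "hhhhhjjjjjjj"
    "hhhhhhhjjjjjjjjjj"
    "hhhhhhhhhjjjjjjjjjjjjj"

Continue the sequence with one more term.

The n-th term is 2n+1 h's then 3n+1 j's (n = 1, 2, …).
Setting n = 5 gives 11, 16 characters in each block.

hhhhhhhhhhhjjjjjjjjjjjjjjjj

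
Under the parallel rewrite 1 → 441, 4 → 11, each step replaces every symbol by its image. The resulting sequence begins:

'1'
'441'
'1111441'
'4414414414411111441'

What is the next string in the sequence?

11114411111441111144111114414414414414411111441

φ(4414414414411111441) expands symbol-by-symbol to 11 11 441 11 11 441 11 11 441 11 11 441 441 441 441 441 11 11 441; joining the 19 pieces gives the next term.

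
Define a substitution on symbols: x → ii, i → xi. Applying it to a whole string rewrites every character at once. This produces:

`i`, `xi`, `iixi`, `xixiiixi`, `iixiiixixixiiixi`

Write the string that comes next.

φ(iixiiixixixiiixi) expands symbol-by-symbol to xi xi ii xi xi xi ii xi ii xi ii xi xi xi ii xi; joining the 16 pieces gives the next term.

xixiiixixixiiixiiixiiixixixiiixi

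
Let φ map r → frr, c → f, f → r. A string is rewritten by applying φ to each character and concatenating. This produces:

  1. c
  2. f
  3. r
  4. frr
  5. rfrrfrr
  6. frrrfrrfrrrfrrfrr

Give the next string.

Rewriting the 17 symbols of frrrfrrfrrrfrrfrr one by one yields r frr frr frr r frr frr r frr frr frr r frr frr r frr frr; concatenated:

rfrrfrrfrrrfrrfrrrfrrfrrfrrrfrrfrrrfrrfrr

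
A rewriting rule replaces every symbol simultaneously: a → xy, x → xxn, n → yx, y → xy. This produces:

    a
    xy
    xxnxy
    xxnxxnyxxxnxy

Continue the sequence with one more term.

xxnxxnyxxxnxxnyxxyxxnxxnxxnyxxxnxy

Applying the rule to each of the 13 symbols of xxnxxnyxxxnxy gives the pieces xxn xxn yx xxn xxn yx xy xxn xxn xxn yx xxn xy, which concatenate to the answer.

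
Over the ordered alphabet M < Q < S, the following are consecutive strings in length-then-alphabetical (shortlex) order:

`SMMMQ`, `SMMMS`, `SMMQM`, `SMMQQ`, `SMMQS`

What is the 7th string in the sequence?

Continuing the enumeration 2 steps past SMMQS: SMMQS → SMMSM → (answer).

SMMSQ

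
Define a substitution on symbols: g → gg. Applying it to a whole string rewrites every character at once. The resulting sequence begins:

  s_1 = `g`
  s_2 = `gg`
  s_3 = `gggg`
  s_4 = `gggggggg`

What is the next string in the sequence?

Expanding gggggggg: g→gg, g→gg, g→gg, g→gg, g→gg, g→gg, g→gg, g→gg. Concatenated: gg gg gg gg gg gg gg gg.

gggggggggggggggg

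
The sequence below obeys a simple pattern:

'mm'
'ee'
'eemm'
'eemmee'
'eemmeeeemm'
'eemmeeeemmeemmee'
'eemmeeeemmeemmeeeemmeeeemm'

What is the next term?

Each term (from the third on) is the previous term followed by the one before it: term 3 = ee·mm = eemm.
So term 8 is eemmeeeemmeemmeeeemmeeeemm·eemmeeeemmeemmee.

eemmeeeemmeemmeeeemmeeeemmeemmeeeemmeemmee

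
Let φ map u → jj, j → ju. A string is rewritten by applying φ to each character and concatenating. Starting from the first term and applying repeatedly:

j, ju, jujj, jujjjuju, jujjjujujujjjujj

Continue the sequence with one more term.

jujjjujujujjjujjjujjjujujujjjuju

Replace each of the 16 characters of jujjjujujujjjujj in place — ju jj ju ju ju jj ju jj ju jj ju ju ju jj ju ju — and concatenate.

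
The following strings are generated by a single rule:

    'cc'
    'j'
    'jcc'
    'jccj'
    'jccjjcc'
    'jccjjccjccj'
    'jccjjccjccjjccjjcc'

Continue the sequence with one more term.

jccjjccjccjjccjjccjccjjccjccj

This is a Fibonacci-style word recurrence s(k) = s(k−1)·s(k−2): e.g. j·cc = jcc.
Continuing: jccjjccjccjjccjjcc · jccjjccjccj gives term 8.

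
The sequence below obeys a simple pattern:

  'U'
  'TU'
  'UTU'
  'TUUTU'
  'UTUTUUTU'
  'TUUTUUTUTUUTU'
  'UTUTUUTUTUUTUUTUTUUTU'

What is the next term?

This is a Fibonacci-style word recurrence s(k) = s(k−2)·s(k−1): e.g. U·TU = UTU.
The next term joins TUUTUUTUTUUTU and UTUTUUTUTUUTUUTUTUUTU.

TUUTUUTUTUUTUUTUTUUTUTUUTUUTUTUUTU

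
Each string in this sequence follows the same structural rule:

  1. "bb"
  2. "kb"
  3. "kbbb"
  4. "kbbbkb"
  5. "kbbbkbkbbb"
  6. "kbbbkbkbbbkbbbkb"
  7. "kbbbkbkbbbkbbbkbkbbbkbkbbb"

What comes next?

kbbbkbkbbbkbbbkbkbbbkbkbbbkbbbkbkbbbkbbbkb

Each term (from the third on) is the previous term followed by the one before it: term 3 = kb·bb = kbbb.
So term 8 is kbbbkbkbbbkbbbkbkbbbkbkbbb·kbbbkbkbbbkbbbkb.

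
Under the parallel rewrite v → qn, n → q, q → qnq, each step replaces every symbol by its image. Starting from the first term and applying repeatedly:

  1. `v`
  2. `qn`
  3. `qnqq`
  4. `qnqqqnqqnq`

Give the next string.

qnqqqnqqnqqnqqqnqqnqqqnq

Rewriting each symbol of qnqqqnqqnq: q→qnq, n→q, q→qnq, q→qnq, q→qnq, n→q, q→qnq, q→qnq, n→q, q→qnq, which concatenates to qnq q qnq qnq qnq q qnq qnq q qnq.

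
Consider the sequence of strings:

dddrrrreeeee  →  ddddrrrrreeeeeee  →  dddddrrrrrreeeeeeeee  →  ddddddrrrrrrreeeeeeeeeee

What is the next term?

Each string has the form d^{n+1} r^{n+2} e^{2n+1}, where the shown terms are n = 2, 3, 4, 5.
At n = 6 the blocks have lengths 7, 8, 13.

dddddddrrrrrrrreeeeeeeeeeeee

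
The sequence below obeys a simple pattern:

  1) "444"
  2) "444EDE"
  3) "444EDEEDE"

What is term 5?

Each term is the previous one with EDE appended.
From 444EDEEDE, 2 further steps: 444EDEEDE → 444EDEEDEEDE → (answer).

444EDEEDEEDEEDE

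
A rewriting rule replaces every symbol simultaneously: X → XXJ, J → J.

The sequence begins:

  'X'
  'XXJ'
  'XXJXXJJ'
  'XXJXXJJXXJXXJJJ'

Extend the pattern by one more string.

φ(XXJXXJJXXJXXJJJ) expands symbol-by-symbol to XXJ XXJ J XXJ XXJ J J XXJ XXJ J XXJ XXJ J J J; joining the 15 pieces gives the next term.

XXJXXJJXXJXXJJJXXJXXJJXXJXXJJJJ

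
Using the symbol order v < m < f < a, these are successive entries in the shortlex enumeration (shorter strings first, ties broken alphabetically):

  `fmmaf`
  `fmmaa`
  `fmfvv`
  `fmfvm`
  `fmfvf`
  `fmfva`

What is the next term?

Treat fmfva as a base-4 numeral over the given alphabet and add one, carrying through any trailing a's.

fmfmv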